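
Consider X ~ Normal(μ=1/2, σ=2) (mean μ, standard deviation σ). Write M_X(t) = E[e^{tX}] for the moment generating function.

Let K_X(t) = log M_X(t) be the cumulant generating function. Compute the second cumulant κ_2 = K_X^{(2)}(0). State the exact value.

κ_2 = K^(2)(0) = 4

M_X(t) = e^(2*t^2 + t/2)
K_X(t) = log M_X(t) = 2*t^2 + t/2
K^(2)(t) = 4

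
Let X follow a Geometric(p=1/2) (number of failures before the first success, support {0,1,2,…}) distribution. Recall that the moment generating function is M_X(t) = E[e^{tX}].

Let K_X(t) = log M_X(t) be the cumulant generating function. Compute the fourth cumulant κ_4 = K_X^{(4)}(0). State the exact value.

κ_4 = d^4K/dt^4 |_{t=0} = 26

M_X(t) = 1/(2*(1 - e^(t)/2))
K_X(t) = log M_X(t) = -log(1 - e^(t)/2) - log(2)
dK/dt = -e^(t)/(e^(t) - 2)
d^2K/dt^2 = 2*e^(t)/(e^(2*t) - 4*e^(t) + 4)
d^3K/dt^3 = (-2*e^(2*t) - 4*e^(t))/(e^(3*t) - 6*e^(2*t) + 12*e^(t) - 8)
d^4K/dt^4 = (2*e^(3*t) + 16*e^(2*t) + 8*e^(t))/(e^(4*t) - 8*e^(3*t) + 24*e^(2*t) - 32*e^(t) + 16)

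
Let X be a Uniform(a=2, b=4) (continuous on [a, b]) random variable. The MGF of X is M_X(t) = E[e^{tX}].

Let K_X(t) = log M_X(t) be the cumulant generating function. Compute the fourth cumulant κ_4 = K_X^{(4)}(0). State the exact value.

κ_4 = d^4K/dt^4 |_{t=0} = -2/15

M_X(t) = (e^(4*t) - e^(2*t))/(2*t)
K_X(t) = log M_X(t) = -log(t) + log(e^(4*t) - e^(2*t)) - log(2)
dK/dt = (4*t*e^(2*t) - 2*t - e^(2*t) + 1)/(t*e^(2*t) - t)
d^2K/dt^2 = (-4*t^2*e^(2*t) + e^(4*t) - 2*e^(2*t) + 1)/(t^2*e^(4*t) - 2*t^2*e^(2*t) + t^2)
d^3K/dt^3 = (8*t^3*e^(4*t) + 8*t^3*e^(2*t) - 2*e^(6*t) + 6*e^(4*t) - 6*e^(2*t) + 2)/(t^3*e^(6*t) - 3*t^3*e^(4*t) + 3*t^3*e^(2*t) - t^3)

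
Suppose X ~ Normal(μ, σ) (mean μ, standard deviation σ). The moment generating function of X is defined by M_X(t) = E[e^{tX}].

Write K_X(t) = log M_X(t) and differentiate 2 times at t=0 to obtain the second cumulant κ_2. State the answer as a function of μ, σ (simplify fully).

M_X(t) = e^(μ*t + σ^2*t^2/2)
K_X(t) = log M_X(t) = μ*t + σ^2*t^2/2
K′(t) = μ + σ^2*t
K′′(t) = σ^2

κ_2 = K′′(0) = σ^2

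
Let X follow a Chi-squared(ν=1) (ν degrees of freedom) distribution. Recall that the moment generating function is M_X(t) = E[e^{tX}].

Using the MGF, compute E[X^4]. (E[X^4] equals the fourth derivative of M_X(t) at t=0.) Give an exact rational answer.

M_X(t) = 1/√(1 - 2*t)
M^(4)(t) = 105/(16*t^4*√(1 - 2*t) - 32*t^3*√(1 - 2*t) + 24*t^2*√(1 - 2*t) - 8*t*√(1 - 2*t) + √(1 - 2*t))

E[X^4] = M^(4)(0) = 105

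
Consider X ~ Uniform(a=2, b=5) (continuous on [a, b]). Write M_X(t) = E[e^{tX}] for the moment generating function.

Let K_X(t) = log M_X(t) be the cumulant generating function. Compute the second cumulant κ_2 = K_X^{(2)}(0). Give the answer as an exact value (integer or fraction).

M_X(t) = (e^(5*t) - e^(2*t))/(3*t)
K_X(t) = log M_X(t) = -log(t) + log(e^(5*t) - e^(2*t)) - log(3)
K^(2)(t) = (-9*t^2*e^(3*t) + e^(6*t) - 2*e^(3*t) + 1)/(t^2*e^(6*t) - 2*t^2*e^(3*t) + t^2)

κ_2 = K^(2)(0) = 3/4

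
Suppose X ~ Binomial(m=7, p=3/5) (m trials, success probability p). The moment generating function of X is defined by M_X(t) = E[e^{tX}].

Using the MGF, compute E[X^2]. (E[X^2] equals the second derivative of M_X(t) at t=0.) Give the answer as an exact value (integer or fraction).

M_X(t) = (3*e^(t)/5 + 2/5)^7
dM/dt = 15309*e^(7*t)/78125 + 61236*e^(6*t)/78125 + 20412*e^(5*t)/15625 + 18144*e^(4*t)/15625 + 9072*e^(3*t)/15625 + 12096*e^(2*t)/78125 + 1344*e^(t)/78125
d^2M/dt^2 = 107163*e^(7*t)/78125 + 367416*e^(6*t)/78125 + 20412*e^(5*t)/3125 + 72576*e^(4*t)/15625 + 27216*e^(3*t)/15625 + 24192*e^(2*t)/78125 + 1344*e^(t)/78125

E[X^2] = d^2M/dt^2 |_{t=0} = 483/25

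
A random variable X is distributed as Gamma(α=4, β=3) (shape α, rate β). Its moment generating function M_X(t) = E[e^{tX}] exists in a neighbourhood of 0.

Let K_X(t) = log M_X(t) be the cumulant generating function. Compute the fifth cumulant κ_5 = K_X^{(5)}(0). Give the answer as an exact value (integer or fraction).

M_X(t) = 81/(3 - t)^4
K_X(t) = log M_X(t) = -4*log(3 - t) + 4*log(3)
K′(t) = -4/(t - 3)
K′′(t) = 4/(t^2 - 6*t + 9)
K′′′(t) = -8/(t^3 - 9*t^2 + 27*t - 27)
K′′′′(t) = 24/(t^4 - 12*t^3 + 54*t^2 - 108*t + 81)
K′′′′′(t) = -96/(t^5 - 15*t^4 + 90*t^3 - 270*t^2 + 405*t - 243)

κ_5 = K′′′′′(0) = 32/81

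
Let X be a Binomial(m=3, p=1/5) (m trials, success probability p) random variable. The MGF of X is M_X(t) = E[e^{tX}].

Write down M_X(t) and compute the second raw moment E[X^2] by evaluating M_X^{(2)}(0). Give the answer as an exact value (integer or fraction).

M_X(t) = (e^(t)/5 + 4/5)^3
M′(t) = 3*e^(3*t)/125 + 24*e^(2*t)/125 + 48*e^(t)/125
M′′(t) = 9*e^(3*t)/125 + 48*e^(2*t)/125 + 48*e^(t)/125

E[X^2] = M′′(0) = 21/25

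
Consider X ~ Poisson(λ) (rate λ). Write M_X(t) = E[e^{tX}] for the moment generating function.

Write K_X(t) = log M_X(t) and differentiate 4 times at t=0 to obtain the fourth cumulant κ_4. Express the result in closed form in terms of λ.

M_X(t) = e^(λ*(e^(t) - 1))
K_X(t) = log M_X(t) = λ*(e^(t) - 1)
D^4[K](t) = λ*e^(t)

κ_4 = D^4[K](0) = λ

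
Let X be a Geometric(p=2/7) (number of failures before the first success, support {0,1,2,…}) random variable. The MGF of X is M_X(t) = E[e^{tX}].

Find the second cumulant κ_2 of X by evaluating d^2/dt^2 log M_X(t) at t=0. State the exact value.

M_X(t) = 2/(7*(1 - 5*e^(t)/7))
K_X(t) = log M_X(t) = -log(1 - 5*e^(t)/7) - log(7) + log(2)
dK/dt = -5*e^(t)/(5*e^(t) - 7)
d^2K/dt^2 = 35*e^(t)/(25*e^(2*t) - 70*e^(t) + 49)

κ_2 = d^2K/dt^2 |_{t=0} = 35/4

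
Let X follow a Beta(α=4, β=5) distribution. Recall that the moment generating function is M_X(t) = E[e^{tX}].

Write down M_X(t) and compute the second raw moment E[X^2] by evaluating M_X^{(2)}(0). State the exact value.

M_X(t) = ₁F₁(4; 9; t)
dM/dt = 4*₁F₁(5; 10; t)/9
d^2M/dt^2 = 2*₁F₁(6; 11; t)/9

E[X^2] = d^2M/dt^2 |_{t=0} = 2/9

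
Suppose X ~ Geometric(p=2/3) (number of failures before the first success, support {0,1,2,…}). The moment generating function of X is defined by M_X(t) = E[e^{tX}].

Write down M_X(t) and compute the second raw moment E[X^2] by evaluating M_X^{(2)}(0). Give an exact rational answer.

E[X^2] = D^2[M](0) = 1

M_X(t) = 2/(3*(1 - e^(t)/3))
D^2[M](t) = (-2*e^(2*t) - 6*e^(t))/(e^(3*t) - 9*e^(2*t) + 27*e^(t) - 27)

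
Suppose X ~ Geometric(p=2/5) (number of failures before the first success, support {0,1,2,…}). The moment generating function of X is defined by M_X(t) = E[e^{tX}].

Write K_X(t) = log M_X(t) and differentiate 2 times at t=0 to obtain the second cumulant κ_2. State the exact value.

M_X(t) = 2/(5*(1 - 3*e^(t)/5))
K_X(t) = log M_X(t) = -log(1 - 3*e^(t)/5) - log(5) + log(2)
K′(t) = -3*e^(t)/(3*e^(t) - 5)
K′′(t) = 15*e^(t)/(9*e^(2*t) - 30*e^(t) + 25)

κ_2 = K′′(0) = 15/4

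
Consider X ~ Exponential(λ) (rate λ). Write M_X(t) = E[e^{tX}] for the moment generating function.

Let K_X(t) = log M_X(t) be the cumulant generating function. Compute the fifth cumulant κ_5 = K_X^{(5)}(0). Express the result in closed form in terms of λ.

κ_5 = d^5K/dt^5 |_{t=0} = 24/λ^5

M_X(t) = λ/(λ - t)
K_X(t) = log M_X(t) = log(λ) - log(λ - t)
dK/dt = -1/(-λ + t)
d^2K/dt^2 = 1/(λ^2 - 2*λ*t + t^2)
d^3K/dt^3 = -2/(-λ^3 + 3*λ^2*t - 3*λ*t^2 + t^3)
d^4K/dt^4 = 6/(λ^4 - 4*λ^3*t + 6*λ^2*t^2 - 4*λ*t^3 + t^4)
d^5K/dt^5 = -24/(-λ^5 + 5*λ^4*t - 10*λ^3*t^2 + 10*λ^2*t^3 - 5*λ*t^4 + t^5)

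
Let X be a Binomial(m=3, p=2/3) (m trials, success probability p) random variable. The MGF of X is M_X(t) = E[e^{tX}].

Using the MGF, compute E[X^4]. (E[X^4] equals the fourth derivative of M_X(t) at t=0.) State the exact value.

E[X^4] = d^4M/dt^4 |_{t=0} = 94/3

M_X(t) = (2*e^(t)/3 + 1/3)^3
dM/dt = 8*e^(3*t)/9 + 8*e^(2*t)/9 + 2*e^(t)/9
d^2M/dt^2 = 8*e^(3*t)/3 + 16*e^(2*t)/9 + 2*e^(t)/9
d^3M/dt^3 = 8*e^(3*t) + 32*e^(2*t)/9 + 2*e^(t)/9
d^4M/dt^4 = 24*e^(3*t) + 64*e^(2*t)/9 + 2*e^(t)/9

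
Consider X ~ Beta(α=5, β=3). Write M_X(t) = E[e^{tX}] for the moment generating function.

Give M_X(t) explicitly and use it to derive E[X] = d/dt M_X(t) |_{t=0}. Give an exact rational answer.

M_X(t) = ₁F₁(5; 8; t)
dM/dt = 5*₁F₁(6; 9; t)/8

E[X] = dM/dt |_{t=0} = 5/8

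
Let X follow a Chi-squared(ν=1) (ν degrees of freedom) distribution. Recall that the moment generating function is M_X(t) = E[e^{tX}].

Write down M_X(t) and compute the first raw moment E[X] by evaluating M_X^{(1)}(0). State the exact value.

E[X] = dM/dt |_{t=0} = 1

M_X(t) = 1/√(1 - 2*t)
dM/dt = -1/(2*t*√(1 - 2*t) - √(1 - 2*t))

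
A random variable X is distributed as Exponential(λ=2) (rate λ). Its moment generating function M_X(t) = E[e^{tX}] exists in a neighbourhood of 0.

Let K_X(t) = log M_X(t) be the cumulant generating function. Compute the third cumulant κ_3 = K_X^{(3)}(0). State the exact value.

κ_3 = D^3[K](0) = 1/4

M_X(t) = 2/(2 - t)
K_X(t) = log M_X(t) = -log(2 - t) + log(2)
D^3[K](t) = -2/(t^3 - 6*t^2 + 12*t - 8)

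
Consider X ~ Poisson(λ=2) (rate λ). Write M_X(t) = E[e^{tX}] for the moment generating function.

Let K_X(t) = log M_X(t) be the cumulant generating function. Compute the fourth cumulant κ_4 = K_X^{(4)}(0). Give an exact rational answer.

M_X(t) = e^(2*e^(t) - 2)
K_X(t) = log M_X(t) = 2*e^(t) - 2
K^(4)(t) = 2*e^(t)

κ_4 = K^(4)(0) = 2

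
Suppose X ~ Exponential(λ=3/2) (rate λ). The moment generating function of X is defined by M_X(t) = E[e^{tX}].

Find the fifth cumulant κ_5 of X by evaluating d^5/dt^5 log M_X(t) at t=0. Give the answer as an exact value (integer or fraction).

M_X(t) = 3/(2*(3/2 - t))
K_X(t) = log M_X(t) = -log(3/2 - t) - log(2) + log(3)
D^5[K](t) = -768/(32*t^5 - 240*t^4 + 720*t^3 - 1080*t^2 + 810*t - 243)

κ_5 = D^5[K](0) = 256/81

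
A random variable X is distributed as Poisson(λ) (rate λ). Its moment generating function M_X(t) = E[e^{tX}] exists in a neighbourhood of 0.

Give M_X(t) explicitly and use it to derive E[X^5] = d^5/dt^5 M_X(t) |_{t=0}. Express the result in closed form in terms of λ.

M_X(t) = e^(λ*(e^(t) - 1))
M^(5)(t) = (λ^5*e^(5*t)*e^(λ*e^(t)) + 10*λ^4*e^(4*t)*e^(λ*e^(t)) + 25*λ^3*e^(3*t)*e^(λ*e^(t)) + 15*λ^2*e^(2*t)*e^(λ*e^(t)) + λ*e^(t)*e^(λ*e^(t)))*e^(-λ)

E[X^5] = M^(5)(0) = λ*(λ^4 + 10*λ^3 + 25*λ^2 + 15*λ + 1)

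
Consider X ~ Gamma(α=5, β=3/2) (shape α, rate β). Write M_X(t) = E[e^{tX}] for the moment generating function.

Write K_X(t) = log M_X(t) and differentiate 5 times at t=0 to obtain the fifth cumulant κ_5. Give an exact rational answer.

κ_5 = D^5[K](0) = 1280/81

M_X(t) = 243/(32*(3/2 - t)^5)
K_X(t) = log M_X(t) = -5*log(3/2 - t) - 5*log(2) + 5*log(3)
D^5[K](t) = -3840/(32*t^5 - 240*t^4 + 720*t^3 - 1080*t^2 + 810*t - 243)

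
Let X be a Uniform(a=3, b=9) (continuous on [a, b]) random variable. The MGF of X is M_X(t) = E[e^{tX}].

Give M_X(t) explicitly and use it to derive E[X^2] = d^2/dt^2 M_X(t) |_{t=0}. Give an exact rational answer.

E[X^2] = D^2[M](0) = 39

M_X(t) = (e^(9*t) - e^(3*t))/(6*t)
D^2[M](t) = (81*t^2*e^(9*t) - 9*t^2*e^(3*t) - 18*t*e^(9*t) + 6*t*e^(3*t) + 2*e^(9*t) - 2*e^(3*t))/(6*t^3)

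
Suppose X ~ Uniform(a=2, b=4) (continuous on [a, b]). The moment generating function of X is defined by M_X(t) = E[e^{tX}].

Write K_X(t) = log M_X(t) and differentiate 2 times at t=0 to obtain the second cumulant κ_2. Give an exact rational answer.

M_X(t) = (e^(4*t) - e^(2*t))/(2*t)
K_X(t) = log M_X(t) = -log(t) + log(e^(4*t) - e^(2*t)) - log(2)
K^(2)(t) = (-4*t^2*e^(2*t) + e^(4*t) - 2*e^(2*t) + 1)/(t^2*e^(4*t) - 2*t^2*e^(2*t) + t^2)

κ_2 = K^(2)(0) = 1/3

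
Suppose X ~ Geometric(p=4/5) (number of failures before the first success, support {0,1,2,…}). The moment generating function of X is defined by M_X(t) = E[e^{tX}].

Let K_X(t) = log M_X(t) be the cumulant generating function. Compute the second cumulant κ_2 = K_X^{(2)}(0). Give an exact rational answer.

M_X(t) = 4/(5*(1 - e^(t)/5))
K_X(t) = log M_X(t) = -log(1 - e^(t)/5) - log(5) + 2*log(2)
D^2[K](t) = 5*e^(t)/(e^(2*t) - 10*e^(t) + 25)

κ_2 = D^2[K](0) = 5/16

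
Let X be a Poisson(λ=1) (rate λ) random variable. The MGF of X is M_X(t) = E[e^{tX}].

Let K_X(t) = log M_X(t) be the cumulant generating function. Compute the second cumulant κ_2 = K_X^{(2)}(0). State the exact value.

M_X(t) = e^(e^(t) - 1)
K_X(t) = log M_X(t) = e^(t) - 1
dK/dt = e^(t)
d^2K/dt^2 = e^(t)

κ_2 = d^2K/dt^2 |_{t=0} = 1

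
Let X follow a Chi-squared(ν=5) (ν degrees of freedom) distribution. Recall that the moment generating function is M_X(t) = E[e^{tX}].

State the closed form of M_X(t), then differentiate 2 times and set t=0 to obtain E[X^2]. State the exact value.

E[X^2] = d^2M/dt^2 |_{t=0} = 35

M_X(t) = (1 - 2*t)^(-5/2)
dM/dt = -5/(8*t^3*√(1 - 2*t) - 12*t^2*√(1 - 2*t) + 6*t*√(1 - 2*t) - √(1 - 2*t))
d^2M/dt^2 = 35/(16*t^4*√(1 - 2*t) - 32*t^3*√(1 - 2*t) + 24*t^2*√(1 - 2*t) - 8*t*√(1 - 2*t) + √(1 - 2*t))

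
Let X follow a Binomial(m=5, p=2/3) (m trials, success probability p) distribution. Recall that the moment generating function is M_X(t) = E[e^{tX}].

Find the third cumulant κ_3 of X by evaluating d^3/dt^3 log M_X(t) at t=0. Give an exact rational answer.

M_X(t) = (2*e^(t)/3 + 1/3)^5
K_X(t) = log M_X(t) = 5*log(2*e^(t)/3 + 1/3)
K′(t) = 10*e^(t)/(2*e^(t) + 1)
K′′(t) = 10*e^(t)/(4*e^(2*t) + 4*e^(t) + 1)
K′′′(t) = (-20*e^(2*t) + 10*e^(t))/(8*e^(3*t) + 12*e^(2*t) + 6*e^(t) + 1)

κ_3 = K′′′(0) = -10/27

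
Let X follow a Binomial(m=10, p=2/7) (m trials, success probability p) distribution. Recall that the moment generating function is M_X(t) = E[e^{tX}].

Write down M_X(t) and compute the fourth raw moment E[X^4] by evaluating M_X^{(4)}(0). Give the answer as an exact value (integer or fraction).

M_X(t) = (2*e^(t)/7 + 5/7)^10

E[X^4] = M^(4)(0) = 64700/343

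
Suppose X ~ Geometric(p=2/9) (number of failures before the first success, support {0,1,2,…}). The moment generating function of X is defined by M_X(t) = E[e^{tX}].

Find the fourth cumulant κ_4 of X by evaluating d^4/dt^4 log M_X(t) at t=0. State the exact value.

κ_4 = d^4K/dt^4 |_{t=0} = 12033/8

M_X(t) = 2/(9*(1 - 7*e^(t)/9))
K_X(t) = log M_X(t) = -log(1 - 7*e^(t)/9) - 2*log(3) + log(2)
dK/dt = -7*e^(t)/(7*e^(t) - 9)
d^2K/dt^2 = 63*e^(t)/(49*e^(2*t) - 126*e^(t) + 81)
d^3K/dt^3 = (-441*e^(2*t) - 567*e^(t))/(343*e^(3*t) - 1323*e^(2*t) + 1701*e^(t) - 729)
d^4K/dt^4 = (3087*e^(3*t) + 15876*e^(2*t) + 5103*e^(t))/(2401*e^(4*t) - 12348*e^(3*t) + 23814*e^(2*t) - 20412*e^(t) + 6561)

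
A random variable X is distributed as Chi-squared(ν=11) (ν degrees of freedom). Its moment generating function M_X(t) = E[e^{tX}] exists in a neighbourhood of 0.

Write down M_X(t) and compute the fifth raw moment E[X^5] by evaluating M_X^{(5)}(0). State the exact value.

E[X^5] = d^5M/dt^5 |_{t=0} = 692835

M_X(t) = (1 - 2*t)^(-11/2)
dM/dt = 11/(64*t^6*√(1 - 2*t) - 192*t^5*√(1 - 2*t) + 240*t^4*√(1 - 2*t) - 160*t^3*√(1 - 2*t) + 60*t^2*√(1 - 2*t) - 12*t*√(1 - 2*t) + √(1 - 2*t))
d^2M/dt^2 = -143/(128*t^7*√(1 - 2*t) - 448*t^6*√(1 - 2*t) + 672*t^5*√(1 - 2*t) - 560*t^4*√(1 - 2*t) + 280*t^3*√(1 - 2*t) - 84*t^2*√(1 - 2*t) + 14*t*√(1 - 2*t) - √(1 - 2*t))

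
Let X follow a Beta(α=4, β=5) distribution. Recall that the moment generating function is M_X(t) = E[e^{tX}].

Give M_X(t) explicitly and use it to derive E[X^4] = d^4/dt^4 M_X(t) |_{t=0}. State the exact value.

E[X^4] = d^4M/dt^4 |_{t=0} = 7/99

M_X(t) = ₁F₁(4; 9; t)
dM/dt = 4*₁F₁(5; 10; t)/9
d^2M/dt^2 = 2*₁F₁(6; 11; t)/9
d^3M/dt^3 = 4*₁F₁(7; 12; t)/33
d^4M/dt^4 = 7*₁F₁(8; 13; t)/99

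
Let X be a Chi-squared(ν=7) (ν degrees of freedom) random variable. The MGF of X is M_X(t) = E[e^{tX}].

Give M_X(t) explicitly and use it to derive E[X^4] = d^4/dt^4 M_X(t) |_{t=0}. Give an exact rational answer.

M_X(t) = (1 - 2*t)^(-7/2)

E[X^4] = D^4[M](0) = 9009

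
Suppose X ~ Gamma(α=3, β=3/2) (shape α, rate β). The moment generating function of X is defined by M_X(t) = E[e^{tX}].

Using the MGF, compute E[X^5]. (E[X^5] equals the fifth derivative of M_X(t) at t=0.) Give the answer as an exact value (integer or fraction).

M_X(t) = 27/(8*(3/2 - t)^3)
dM/dt = 162/(16*t^4 - 96*t^3 + 216*t^2 - 216*t + 81)
d^2M/dt^2 = -1296/(32*t^5 - 240*t^4 + 720*t^3 - 1080*t^2 + 810*t - 243)
d^3M/dt^3 = 12960/(64*t^6 - 576*t^5 + 2160*t^4 - 4320*t^3 + 4860*t^2 - 2916*t + 729)
d^4M/dt^4 = -155520/(128*t^7 - 1344*t^6 + 6048*t^5 - 15120*t^4 + 22680*t^3 - 20412*t^2 + 10206*t - 2187)
d^5M/dt^5 = 2177280/(256*t^8 - 3072*t^7 + 16128*t^6 - 48384*t^5 + 90720*t^4 - 108864*t^3 + 81648*t^2 - 34992*t + 6561)

E[X^5] = d^5M/dt^5 |_{t=0} = 8960/27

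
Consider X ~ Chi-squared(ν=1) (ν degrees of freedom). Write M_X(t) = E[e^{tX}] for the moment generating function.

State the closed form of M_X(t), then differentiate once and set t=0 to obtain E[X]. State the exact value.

M_X(t) = 1/√(1 - 2*t)
M′(t) = -1/(2*t*√(1 - 2*t) - √(1 - 2*t))

E[X] = M′(0) = 1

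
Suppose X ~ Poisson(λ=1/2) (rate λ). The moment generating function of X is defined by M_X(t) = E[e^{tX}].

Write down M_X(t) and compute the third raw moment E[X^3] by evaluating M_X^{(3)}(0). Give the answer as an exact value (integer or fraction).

E[X^3] = M^(3)(0) = 11/8

M_X(t) = e^(e^(t)/2 - 1/2)
M^(3)(t) = (e^(3*t)*e^(e^(t)/2) + 6*e^(2*t)*e^(e^(t)/2) + 4*e^(t)*e^(e^(t)/2))*e^(-1/2)/8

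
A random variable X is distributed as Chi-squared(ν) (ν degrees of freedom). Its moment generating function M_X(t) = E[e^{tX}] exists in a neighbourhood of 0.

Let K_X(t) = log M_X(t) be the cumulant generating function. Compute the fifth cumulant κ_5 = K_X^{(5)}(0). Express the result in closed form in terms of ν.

κ_5 = d^5K/dt^5 |_{t=0} = 384*ν

M_X(t) = (1 - 2*t)^(-ν/2)
K_X(t) = log M_X(t) = -ν*log(1 - 2*t)/2
dK/dt = -ν/(2*t - 1)
d^2K/dt^2 = 2*ν/(4*t^2 - 4*t + 1)
d^3K/dt^3 = -8*ν/(8*t^3 - 12*t^2 + 6*t - 1)
d^4K/dt^4 = 48*ν/(16*t^4 - 32*t^3 + 24*t^2 - 8*t + 1)
d^5K/dt^5 = -384*ν/(32*t^5 - 80*t^4 + 80*t^3 - 40*t^2 + 10*t - 1)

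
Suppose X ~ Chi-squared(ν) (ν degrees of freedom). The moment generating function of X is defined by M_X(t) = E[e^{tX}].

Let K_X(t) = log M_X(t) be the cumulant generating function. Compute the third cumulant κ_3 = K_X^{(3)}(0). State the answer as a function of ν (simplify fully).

κ_3 = K′′′(0) = 8*ν

M_X(t) = (1 - 2*t)^(-ν/2)
K_X(t) = log M_X(t) = -ν*log(1 - 2*t)/2
K′(t) = -ν/(2*t - 1)
K′′(t) = 2*ν/(4*t^2 - 4*t + 1)
K′′′(t) = -8*ν/(8*t^3 - 12*t^2 + 6*t - 1)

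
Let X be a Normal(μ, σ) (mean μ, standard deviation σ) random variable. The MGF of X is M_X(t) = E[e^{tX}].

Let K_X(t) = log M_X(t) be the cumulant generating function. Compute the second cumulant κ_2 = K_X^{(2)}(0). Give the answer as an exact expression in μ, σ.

κ_2 = K^(2)(0) = σ^2

M_X(t) = e^(μ*t + σ^2*t^2/2)
K_X(t) = log M_X(t) = μ*t + σ^2*t^2/2
K^(2)(t) = σ^2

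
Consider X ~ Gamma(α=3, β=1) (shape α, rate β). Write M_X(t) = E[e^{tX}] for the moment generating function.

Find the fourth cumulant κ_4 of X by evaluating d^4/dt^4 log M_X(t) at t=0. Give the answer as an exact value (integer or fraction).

M_X(t) = (1 - t)^(-3)
K_X(t) = log M_X(t) = -3*log(1 - t)
dK/dt = -3/(t - 1)
d^2K/dt^2 = 3/(t^2 - 2*t + 1)
d^3K/dt^3 = -6/(t^3 - 3*t^2 + 3*t - 1)
d^4K/dt^4 = 18/(t^4 - 4*t^3 + 6*t^2 - 4*t + 1)

κ_4 = d^4K/dt^4 |_{t=0} = 18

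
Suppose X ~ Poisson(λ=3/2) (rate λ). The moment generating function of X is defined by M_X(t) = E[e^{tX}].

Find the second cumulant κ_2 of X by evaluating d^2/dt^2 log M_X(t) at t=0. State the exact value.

M_X(t) = e^(3*e^(t)/2 - 3/2)
K_X(t) = log M_X(t) = 3*e^(t)/2 - 3/2
K^(2)(t) = 3*e^(t)/2

κ_2 = K^(2)(0) = 3/2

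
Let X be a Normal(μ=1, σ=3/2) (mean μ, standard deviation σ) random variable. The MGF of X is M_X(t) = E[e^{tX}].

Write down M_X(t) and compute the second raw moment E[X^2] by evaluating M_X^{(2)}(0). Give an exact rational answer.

E[X^2] = M^(2)(0) = 13/4

M_X(t) = e^(9*t^2/8 + t)
M^(2)(t) = 81*t^2*e^(t)*e^(9*t^2/8)/16 + 9*t*e^(t)*e^(9*t^2/8)/2 + 13*e^(t)*e^(9*t^2/8)/4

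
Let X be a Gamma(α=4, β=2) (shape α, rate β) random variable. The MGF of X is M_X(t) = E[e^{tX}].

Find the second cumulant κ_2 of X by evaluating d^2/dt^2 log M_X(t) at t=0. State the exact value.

M_X(t) = 16/(2 - t)^4
K_X(t) = log M_X(t) = -4*log(2 - t) + 4*log(2)
D^2[K](t) = 4/(t^2 - 4*t + 4)

κ_2 = D^2[K](0) = 1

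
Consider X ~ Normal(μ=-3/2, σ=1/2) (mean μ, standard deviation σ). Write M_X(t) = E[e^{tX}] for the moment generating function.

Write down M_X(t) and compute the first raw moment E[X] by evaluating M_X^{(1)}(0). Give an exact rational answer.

M_X(t) = e^(t^2/8 - 3*t/2)
D[M](t) = t*e^(-3*t/2)*e^(t^2/8)/4 - 3*e^(-3*t/2)*e^(t^2/8)/2

E[X] = D[M](0) = -3/2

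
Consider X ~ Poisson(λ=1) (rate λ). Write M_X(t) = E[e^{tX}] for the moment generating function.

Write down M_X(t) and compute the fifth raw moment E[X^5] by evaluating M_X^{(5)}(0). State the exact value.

M_X(t) = e^(e^(t) - 1)
M^(5)(t) = (e^(5*t)*e^(e^(t)) + 10*e^(4*t)*e^(e^(t)) + 25*e^(3*t)*e^(e^(t)) + 15*e^(2*t)*e^(e^(t)) + e^(t)*e^(e^(t)))*e^(-1)

E[X^5] = M^(5)(0) = 52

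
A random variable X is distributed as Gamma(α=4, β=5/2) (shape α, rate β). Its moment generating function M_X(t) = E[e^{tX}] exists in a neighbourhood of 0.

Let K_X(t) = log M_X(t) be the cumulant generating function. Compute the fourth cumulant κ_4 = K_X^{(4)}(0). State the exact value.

κ_4 = D^4[K](0) = 384/625

M_X(t) = 625/(16*(5/2 - t)^4)
K_X(t) = log M_X(t) = -4*log(5/2 - t) - 4*log(2) + 4*log(5)
D^4[K](t) = 384/(16*t^4 - 160*t^3 + 600*t^2 - 1000*t + 625)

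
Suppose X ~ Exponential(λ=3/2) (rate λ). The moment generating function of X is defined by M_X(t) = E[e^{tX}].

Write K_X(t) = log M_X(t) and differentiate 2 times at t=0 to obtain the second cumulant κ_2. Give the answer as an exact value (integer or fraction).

M_X(t) = 3/(2*(3/2 - t))
K_X(t) = log M_X(t) = -log(3/2 - t) - log(2) + log(3)
K^(2)(t) = 4/(4*t^2 - 12*t + 9)

κ_2 = K^(2)(0) = 4/9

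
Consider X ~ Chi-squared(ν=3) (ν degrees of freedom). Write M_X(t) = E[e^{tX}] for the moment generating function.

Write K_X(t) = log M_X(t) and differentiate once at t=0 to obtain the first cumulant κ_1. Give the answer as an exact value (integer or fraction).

κ_1 = dK/dt |_{t=0} = 3

M_X(t) = (1 - 2*t)^(-3/2)
K_X(t) = log M_X(t) = -3*log(1 - 2*t)/2
dK/dt = -3/(2*t - 1)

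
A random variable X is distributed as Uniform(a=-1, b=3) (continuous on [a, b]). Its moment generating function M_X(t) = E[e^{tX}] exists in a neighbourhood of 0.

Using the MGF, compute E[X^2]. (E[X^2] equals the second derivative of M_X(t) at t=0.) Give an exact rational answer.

E[X^2] = M′′(0) = 7/3

M_X(t) = (e^(3*t) - e^(-t))/(4*t)
M′(t) = (3*t*e^(4*t) + t - e^(4*t) + 1)*e^(-t)/(4*t^2)
M′′(t) = (9*t^2*e^(4*t) - t^2 - 6*t*e^(4*t) - 2*t + 2*e^(4*t) - 2)*e^(-t)/(4*t^3)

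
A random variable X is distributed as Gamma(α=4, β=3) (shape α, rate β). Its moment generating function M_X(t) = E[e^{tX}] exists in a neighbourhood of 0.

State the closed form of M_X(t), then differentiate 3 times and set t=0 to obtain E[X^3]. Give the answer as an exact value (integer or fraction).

E[X^3] = M^(3)(0) = 40/9

M_X(t) = 81/(3 - t)^4
M^(3)(t) = -9720/(t^7 - 21*t^6 + 189*t^5 - 945*t^4 + 2835*t^3 - 5103*t^2 + 5103*t - 2187)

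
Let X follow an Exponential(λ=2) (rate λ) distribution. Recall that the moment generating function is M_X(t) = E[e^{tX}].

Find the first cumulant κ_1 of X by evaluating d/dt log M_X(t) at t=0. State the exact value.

κ_1 = K′(0) = 1/2

M_X(t) = 2/(2 - t)
K_X(t) = log M_X(t) = -log(2 - t) + log(2)
K′(t) = -1/(t - 2)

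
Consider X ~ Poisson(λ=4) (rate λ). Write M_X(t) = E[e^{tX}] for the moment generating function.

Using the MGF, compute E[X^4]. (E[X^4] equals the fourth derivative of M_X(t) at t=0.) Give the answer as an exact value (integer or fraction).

E[X^4] = M′′′′(0) = 756

M_X(t) = e^(4*e^(t) - 4)
M′(t) = 4*e^(-4)*e^(t)*e^(4*e^(t))
M′′(t) = (16*e^(2*t)*e^(4*e^(t)) + 4*e^(t)*e^(4*e^(t)))*e^(-4)
M′′′(t) = (64*e^(3*t)*e^(4*e^(t)) + 48*e^(2*t)*e^(4*e^(t)) + 4*e^(t)*e^(4*e^(t)))*e^(-4)
M′′′′(t) = (256*e^(4*t)*e^(4*e^(t)) + 384*e^(3*t)*e^(4*e^(t)) + 112*e^(2*t)*e^(4*e^(t)) + 4*e^(t)*e^(4*e^(t)))*e^(-4)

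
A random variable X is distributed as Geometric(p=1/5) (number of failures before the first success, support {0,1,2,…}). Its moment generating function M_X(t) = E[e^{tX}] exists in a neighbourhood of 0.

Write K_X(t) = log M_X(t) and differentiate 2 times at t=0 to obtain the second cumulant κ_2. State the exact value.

M_X(t) = 1/(5*(1 - 4*e^(t)/5))
K_X(t) = log M_X(t) = -log(1 - 4*e^(t)/5) - log(5)
K′(t) = -4*e^(t)/(4*e^(t) - 5)
K′′(t) = 20*e^(t)/(16*e^(2*t) - 40*e^(t) + 25)

κ_2 = K′′(0) = 20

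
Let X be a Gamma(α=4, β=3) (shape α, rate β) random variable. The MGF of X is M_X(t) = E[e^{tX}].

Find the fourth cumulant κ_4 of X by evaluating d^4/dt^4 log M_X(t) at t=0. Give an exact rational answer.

κ_4 = K^(4)(0) = 8/27

M_X(t) = 81/(3 - t)^4
K_X(t) = log M_X(t) = -4*log(3 - t) + 4*log(3)
K^(4)(t) = 24/(t^4 - 12*t^3 + 54*t^2 - 108*t + 81)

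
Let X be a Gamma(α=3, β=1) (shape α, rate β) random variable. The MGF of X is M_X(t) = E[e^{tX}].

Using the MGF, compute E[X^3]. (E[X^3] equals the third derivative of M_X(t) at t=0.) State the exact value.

M_X(t) = (1 - t)^(-3)
M^(3)(t) = 60/(t^6 - 6*t^5 + 15*t^4 - 20*t^3 + 15*t^2 - 6*t + 1)

E[X^3] = M^(3)(0) = 60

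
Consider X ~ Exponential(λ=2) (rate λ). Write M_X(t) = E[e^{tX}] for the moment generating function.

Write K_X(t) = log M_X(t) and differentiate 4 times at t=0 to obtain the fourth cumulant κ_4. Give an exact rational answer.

M_X(t) = 2/(2 - t)
K_X(t) = log M_X(t) = -log(2 - t) + log(2)
D^4[K](t) = 6/(t^4 - 8*t^3 + 24*t^2 - 32*t + 16)

κ_4 = D^4[K](0) = 3/8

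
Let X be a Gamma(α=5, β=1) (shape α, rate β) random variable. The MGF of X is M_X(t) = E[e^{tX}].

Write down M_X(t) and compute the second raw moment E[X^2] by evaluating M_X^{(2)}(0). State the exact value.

M_X(t) = (1 - t)^(-5)
M^(2)(t) = -30/(t^7 - 7*t^6 + 21*t^5 - 35*t^4 + 35*t^3 - 21*t^2 + 7*t - 1)

E[X^2] = M^(2)(0) = 30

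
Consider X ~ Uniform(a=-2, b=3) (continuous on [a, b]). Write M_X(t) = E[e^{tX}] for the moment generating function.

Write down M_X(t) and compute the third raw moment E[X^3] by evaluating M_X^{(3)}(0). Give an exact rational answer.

M_X(t) = (e^(3*t) - e^(-2*t))/(5*t)
M^(3)(t) = (27*t^3*e^(5*t) + 8*t^3 - 27*t^2*e^(5*t) + 12*t^2 + 18*t*e^(5*t) + 12*t - 6*e^(5*t) + 6)*e^(-2*t)/(5*t^4)

E[X^3] = M^(3)(0) = 13/4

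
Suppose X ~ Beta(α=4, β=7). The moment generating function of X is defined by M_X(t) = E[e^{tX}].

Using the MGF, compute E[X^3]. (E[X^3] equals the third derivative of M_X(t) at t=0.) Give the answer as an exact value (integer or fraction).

M_X(t) = ₁F₁(4; 11; t)
D^3[M](t) = 10*₁F₁(7; 14; t)/143

E[X^3] = D^3[M](0) = 10/143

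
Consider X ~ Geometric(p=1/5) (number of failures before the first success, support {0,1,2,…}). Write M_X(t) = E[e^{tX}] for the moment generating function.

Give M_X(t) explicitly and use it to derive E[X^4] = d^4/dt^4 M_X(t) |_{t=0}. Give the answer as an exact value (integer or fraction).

M_X(t) = 1/(5*(1 - 4*e^(t)/5))
D^4[M](t) = (-256*e^(4*t) - 3520*e^(3*t) - 4400*e^(2*t) - 500*e^(t))/(1024*e^(5*t) - 6400*e^(4*t) + 16000*e^(3*t) - 20000*e^(2*t) + 12500*e^(t) - 3125)

E[X^4] = D^4[M](0) = 8676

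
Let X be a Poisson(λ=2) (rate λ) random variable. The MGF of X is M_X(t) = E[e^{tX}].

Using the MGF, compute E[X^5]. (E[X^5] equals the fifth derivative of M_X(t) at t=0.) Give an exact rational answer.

M_X(t) = e^(2*e^(t) - 2)
D^5[M](t) = (32*e^(5*t)*e^(2*e^(t)) + 160*e^(4*t)*e^(2*e^(t)) + 200*e^(3*t)*e^(2*e^(t)) + 60*e^(2*t)*e^(2*e^(t)) + 2*e^(t)*e^(2*e^(t)))*e^(-2)

E[X^5] = D^5[M](0) = 454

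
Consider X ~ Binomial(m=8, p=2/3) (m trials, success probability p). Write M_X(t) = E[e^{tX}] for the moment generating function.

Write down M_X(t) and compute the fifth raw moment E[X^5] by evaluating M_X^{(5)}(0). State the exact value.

E[X^5] = M′′′′′(0) = 572752/81

M_X(t) = (2*e^(t)/3 + 1/3)^8
M′(t) = 2048*e^(8*t)/6561 + 7168*e^(7*t)/6561 + 3584*e^(6*t)/2187 + 8960*e^(5*t)/6561 + 4480*e^(4*t)/6561 + 448*e^(3*t)/2187 + 224*e^(2*t)/6561 + 16*e^(t)/6561
M′′(t) = 16384*e^(8*t)/6561 + 50176*e^(7*t)/6561 + 7168*e^(6*t)/729 + 44800*e^(5*t)/6561 + 17920*e^(4*t)/6561 + 448*e^(3*t)/729 + 448*e^(2*t)/6561 + 16*e^(t)/6561
M′′′(t) = 131072*e^(8*t)/6561 + 351232*e^(7*t)/6561 + 14336*e^(6*t)/243 + 224000*e^(5*t)/6561 + 71680*e^(4*t)/6561 + 448*e^(3*t)/243 + 896*e^(2*t)/6561 + 16*e^(t)/6561
M′′′′(t) = 1048576*e^(8*t)/6561 + 2458624*e^(7*t)/6561 + 28672*e^(6*t)/81 + 1120000*e^(5*t)/6561 + 286720*e^(4*t)/6561 + 448*e^(3*t)/81 + 1792*e^(2*t)/6561 + 16*e^(t)/6561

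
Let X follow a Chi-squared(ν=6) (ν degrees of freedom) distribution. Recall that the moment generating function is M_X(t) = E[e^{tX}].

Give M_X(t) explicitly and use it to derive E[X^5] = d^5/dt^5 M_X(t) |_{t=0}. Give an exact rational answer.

M_X(t) = (1 - 2*t)^(-3)
M^(5)(t) = 80640/(256*t^8 - 1024*t^7 + 1792*t^6 - 1792*t^5 + 1120*t^4 - 448*t^3 + 112*t^2 - 16*t + 1)

E[X^5] = M^(5)(0) = 80640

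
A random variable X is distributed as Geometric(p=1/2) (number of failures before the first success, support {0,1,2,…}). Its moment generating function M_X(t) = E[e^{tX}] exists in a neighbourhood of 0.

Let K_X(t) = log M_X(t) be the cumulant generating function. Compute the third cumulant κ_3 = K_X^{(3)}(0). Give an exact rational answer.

κ_3 = d^3K/dt^3 |_{t=0} = 6

M_X(t) = 1/(2*(1 - e^(t)/2))
K_X(t) = log M_X(t) = -log(1 - e^(t)/2) - log(2)
dK/dt = -e^(t)/(e^(t) - 2)
d^2K/dt^2 = 2*e^(t)/(e^(2*t) - 4*e^(t) + 4)
d^3K/dt^3 = (-2*e^(2*t) - 4*e^(t))/(e^(3*t) - 6*e^(2*t) + 12*e^(t) - 8)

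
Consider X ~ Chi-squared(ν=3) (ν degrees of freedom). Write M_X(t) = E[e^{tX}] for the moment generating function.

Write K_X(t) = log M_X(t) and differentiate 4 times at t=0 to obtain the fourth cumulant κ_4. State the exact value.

M_X(t) = (1 - 2*t)^(-3/2)
K_X(t) = log M_X(t) = -3*log(1 - 2*t)/2
D^4[K](t) = 144/(16*t^4 - 32*t^3 + 24*t^2 - 8*t + 1)

κ_4 = D^4[K](0) = 144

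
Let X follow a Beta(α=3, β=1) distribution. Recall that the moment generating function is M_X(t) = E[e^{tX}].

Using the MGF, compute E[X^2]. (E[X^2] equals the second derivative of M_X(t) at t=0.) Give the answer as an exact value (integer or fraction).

M_X(t) = ₁F₁(3; 4; t)
M^(2)(t) = 3*₁F₁(5; 6; t)/5

E[X^2] = M^(2)(0) = 3/5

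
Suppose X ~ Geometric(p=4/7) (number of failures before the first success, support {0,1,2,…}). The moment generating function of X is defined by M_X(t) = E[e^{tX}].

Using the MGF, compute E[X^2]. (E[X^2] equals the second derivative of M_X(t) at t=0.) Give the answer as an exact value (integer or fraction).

M_X(t) = 4/(7*(1 - 3*e^(t)/7))
M′(t) = 12*e^(t)/(9*e^(2*t) - 42*e^(t) + 49)
M′′(t) = (-36*e^(2*t) - 84*e^(t))/(27*e^(3*t) - 189*e^(2*t) + 441*e^(t) - 343)

E[X^2] = M′′(0) = 15/8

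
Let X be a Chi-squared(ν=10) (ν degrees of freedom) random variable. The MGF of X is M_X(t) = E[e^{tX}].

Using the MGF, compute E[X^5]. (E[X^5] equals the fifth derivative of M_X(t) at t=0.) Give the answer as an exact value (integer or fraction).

E[X^5] = M^(5)(0) = 483840

M_X(t) = (1 - 2*t)^(-5)
M^(5)(t) = 483840/(1024*t^10 - 5120*t^9 + 11520*t^8 - 15360*t^7 + 13440*t^6 - 8064*t^5 + 3360*t^4 - 960*t^3 + 180*t^2 - 20*t + 1)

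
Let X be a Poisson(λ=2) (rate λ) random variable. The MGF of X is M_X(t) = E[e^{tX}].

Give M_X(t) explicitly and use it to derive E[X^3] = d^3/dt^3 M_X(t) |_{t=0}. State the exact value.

E[X^3] = D^3[M](0) = 22

M_X(t) = e^(2*e^(t) - 2)
D^3[M](t) = (8*e^(3*t)*e^(2*e^(t)) + 12*e^(2*t)*e^(2*e^(t)) + 2*e^(t)*e^(2*e^(t)))*e^(-2)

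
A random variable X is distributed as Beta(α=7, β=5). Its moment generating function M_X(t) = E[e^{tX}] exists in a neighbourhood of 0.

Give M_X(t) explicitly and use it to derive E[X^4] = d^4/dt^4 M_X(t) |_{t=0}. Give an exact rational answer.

E[X^4] = M^(4)(0) = 2/13

M_X(t) = ₁F₁(7; 12; t)
M^(4)(t) = 2*₁F₁(11; 16; t)/13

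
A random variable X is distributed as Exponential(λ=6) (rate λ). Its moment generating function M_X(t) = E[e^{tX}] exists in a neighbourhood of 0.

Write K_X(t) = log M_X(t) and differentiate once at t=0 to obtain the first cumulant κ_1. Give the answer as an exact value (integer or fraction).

M_X(t) = 6/(6 - t)
K_X(t) = log M_X(t) = -log(6 - t) + log(6)
dK/dt = -1/(t - 6)

κ_1 = dK/dt |_{t=0} = 1/6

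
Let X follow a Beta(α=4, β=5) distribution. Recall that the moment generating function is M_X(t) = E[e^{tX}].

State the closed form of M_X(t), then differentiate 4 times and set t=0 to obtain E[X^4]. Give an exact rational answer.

E[X^4] = d^4M/dt^4 |_{t=0} = 7/99

M_X(t) = ₁F₁(4; 9; t)
dM/dt = 4*₁F₁(5; 10; t)/9
d^2M/dt^2 = 2*₁F₁(6; 11; t)/9
d^3M/dt^3 = 4*₁F₁(7; 12; t)/33
d^4M/dt^4 = 7*₁F₁(8; 13; t)/99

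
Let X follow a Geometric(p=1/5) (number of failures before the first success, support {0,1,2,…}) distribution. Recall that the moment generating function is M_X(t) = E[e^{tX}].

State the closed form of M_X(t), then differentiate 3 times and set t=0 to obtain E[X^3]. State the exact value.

E[X^3] = M′′′(0) = 484

M_X(t) = 1/(5*(1 - 4*e^(t)/5))
M′(t) = 4*e^(t)/(16*e^(2*t) - 40*e^(t) + 25)
M′′(t) = (-16*e^(2*t) - 20*e^(t))/(64*e^(3*t) - 240*e^(2*t) + 300*e^(t) - 125)
M′′′(t) = (64*e^(3*t) + 320*e^(2*t) + 100*e^(t))/(256*e^(4*t) - 1280*e^(3*t) + 2400*e^(2*t) - 2000*e^(t) + 625)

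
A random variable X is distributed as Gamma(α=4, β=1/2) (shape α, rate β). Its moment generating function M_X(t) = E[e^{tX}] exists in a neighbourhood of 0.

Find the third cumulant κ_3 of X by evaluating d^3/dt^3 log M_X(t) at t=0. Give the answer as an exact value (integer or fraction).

M_X(t) = 1/(16*(1/2 - t)^4)
K_X(t) = log M_X(t) = -4*log(1/2 - t) - 4*log(2)
K^(3)(t) = -64/(8*t^3 - 12*t^2 + 6*t - 1)

κ_3 = K^(3)(0) = 64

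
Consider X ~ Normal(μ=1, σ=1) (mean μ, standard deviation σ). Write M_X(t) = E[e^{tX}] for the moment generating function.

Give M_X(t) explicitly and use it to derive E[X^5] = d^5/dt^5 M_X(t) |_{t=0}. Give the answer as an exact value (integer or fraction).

M_X(t) = e^(t^2/2 + t)
M′(t) = t*e^(t)*e^(t^2/2) + e^(t)*e^(t^2/2)
M′′(t) = t^2*e^(t)*e^(t^2/2) + 2*t*e^(t)*e^(t^2/2) + 2*e^(t)*e^(t^2/2)
M′′′(t) = t^3*e^(t)*e^(t^2/2) + 3*t^2*e^(t)*e^(t^2/2) + 6*t*e^(t)*e^(t^2/2) + 4*e^(t)*e^(t^2/2)
M′′′′(t) = t^4*e^(t)*e^(t^2/2) + 4*t^3*e^(t)*e^(t^2/2) + 12*t^2*e^(t)*e^(t^2/2) + 16*t*e^(t)*e^(t^2/2) + 10*e^(t)*e^(t^2/2)
M′′′′′(t) = t^5*e^(t)*e^(t^2/2) + 5*t^4*e^(t)*e^(t^2/2) + 20*t^3*e^(t)*e^(t^2/2) + 40*t^2*e^(t)*e^(t^2/2) + 50*t*e^(t)*e^(t^2/2) + 26*e^(t)*e^(t^2/2)

E[X^5] = M′′′′′(0) = 26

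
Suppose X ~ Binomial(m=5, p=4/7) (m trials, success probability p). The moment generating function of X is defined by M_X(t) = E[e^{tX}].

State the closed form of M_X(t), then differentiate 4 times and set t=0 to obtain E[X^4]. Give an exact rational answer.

M_X(t) = (4*e^(t)/7 + 3/7)^5
M^(4)(t) = 640000*e^(5*t)/16807 + 983040*e^(4*t)/16807 + 466560*e^(3*t)/16807 + 69120*e^(2*t)/16807 + 1620*e^(t)/16807

E[X^4] = M^(4)(0) = 308620/2401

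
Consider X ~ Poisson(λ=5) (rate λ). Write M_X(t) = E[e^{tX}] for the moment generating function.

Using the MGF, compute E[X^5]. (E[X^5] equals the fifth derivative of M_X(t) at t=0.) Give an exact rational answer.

M_X(t) = e^(5*e^(t) - 5)
M^(5)(t) = (3125*e^(5*t)*e^(5*e^(t)) + 6250*e^(4*t)*e^(5*e^(t)) + 3125*e^(3*t)*e^(5*e^(t)) + 375*e^(2*t)*e^(5*e^(t)) + 5*e^(t)*e^(5*e^(t)))*e^(-5)

E[X^5] = M^(5)(0) = 12880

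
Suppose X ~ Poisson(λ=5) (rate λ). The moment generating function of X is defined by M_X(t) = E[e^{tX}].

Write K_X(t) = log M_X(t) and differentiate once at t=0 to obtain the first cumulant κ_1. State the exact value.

M_X(t) = e^(5*e^(t) - 5)
K_X(t) = log M_X(t) = 5*e^(t) - 5
K^(1)(t) = 5*e^(t)

κ_1 = K^(1)(0) = 5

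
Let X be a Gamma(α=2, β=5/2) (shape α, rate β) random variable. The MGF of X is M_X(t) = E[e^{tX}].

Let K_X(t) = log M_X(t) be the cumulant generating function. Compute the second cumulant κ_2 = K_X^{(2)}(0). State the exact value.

M_X(t) = 25/(4*(5/2 - t)^2)
K_X(t) = log M_X(t) = -2*log(5/2 - t) - 2*log(2) + 2*log(5)
dK/dt = -4/(2*t - 5)
d^2K/dt^2 = 8/(4*t^2 - 20*t + 25)

κ_2 = d^2K/dt^2 |_{t=0} = 8/25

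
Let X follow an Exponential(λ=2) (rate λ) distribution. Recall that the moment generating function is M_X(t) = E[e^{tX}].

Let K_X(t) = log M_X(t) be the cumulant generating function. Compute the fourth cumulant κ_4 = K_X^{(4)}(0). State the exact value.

κ_4 = d^4K/dt^4 |_{t=0} = 3/8

M_X(t) = 2/(2 - t)
K_X(t) = log M_X(t) = -log(2 - t) + log(2)
dK/dt = -1/(t - 2)
d^2K/dt^2 = 1/(t^2 - 4*t + 4)
d^3K/dt^3 = -2/(t^3 - 6*t^2 + 12*t - 8)
d^4K/dt^4 = 6/(t^4 - 8*t^3 + 24*t^2 - 32*t + 16)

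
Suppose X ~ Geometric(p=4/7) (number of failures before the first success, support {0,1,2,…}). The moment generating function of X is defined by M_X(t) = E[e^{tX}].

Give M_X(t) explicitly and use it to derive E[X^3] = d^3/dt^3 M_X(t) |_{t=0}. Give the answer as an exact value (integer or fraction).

E[X^3] = d^3M/dt^3 |_{t=0} = 213/32

M_X(t) = 4/(7*(1 - 3*e^(t)/7))
dM/dt = 12*e^(t)/(9*e^(2*t) - 42*e^(t) + 49)
d^2M/dt^2 = (-36*e^(2*t) - 84*e^(t))/(27*e^(3*t) - 189*e^(2*t) + 441*e^(t) - 343)
d^3M/dt^3 = (108*e^(3*t) + 1008*e^(2*t) + 588*e^(t))/(81*e^(4*t) - 756*e^(3*t) + 2646*e^(2*t) - 4116*e^(t) + 2401)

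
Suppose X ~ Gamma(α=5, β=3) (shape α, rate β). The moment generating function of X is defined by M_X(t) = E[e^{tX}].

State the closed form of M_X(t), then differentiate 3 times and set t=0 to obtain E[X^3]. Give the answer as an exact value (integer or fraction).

M_X(t) = 243/(3 - t)^5
M^(3)(t) = 51030/(t^8 - 24*t^7 + 252*t^6 - 1512*t^5 + 5670*t^4 - 13608*t^3 + 20412*t^2 - 17496*t + 6561)

E[X^3] = M^(3)(0) = 70/9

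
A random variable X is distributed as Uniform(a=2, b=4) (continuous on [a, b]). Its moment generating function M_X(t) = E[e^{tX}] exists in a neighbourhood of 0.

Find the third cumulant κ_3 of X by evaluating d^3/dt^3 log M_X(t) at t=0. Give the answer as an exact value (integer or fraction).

κ_3 = D^3[K](0) = 0

M_X(t) = (e^(4*t) - e^(2*t))/(2*t)
K_X(t) = log M_X(t) = -log(t) + log(e^(4*t) - e^(2*t)) - log(2)
D^3[K](t) = (8*t^3*e^(4*t) + 8*t^3*e^(2*t) - 2*e^(6*t) + 6*e^(4*t) - 6*e^(2*t) + 2)/(t^3*e^(6*t) - 3*t^3*e^(4*t) + 3*t^3*e^(2*t) - t^3)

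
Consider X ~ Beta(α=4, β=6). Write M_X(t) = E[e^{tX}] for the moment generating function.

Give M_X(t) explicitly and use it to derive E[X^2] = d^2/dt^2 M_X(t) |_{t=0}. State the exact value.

M_X(t) = ₁F₁(4; 10; t)
D^2[M](t) = 2*₁F₁(6; 12; t)/11

E[X^2] = D^2[M](0) = 2/11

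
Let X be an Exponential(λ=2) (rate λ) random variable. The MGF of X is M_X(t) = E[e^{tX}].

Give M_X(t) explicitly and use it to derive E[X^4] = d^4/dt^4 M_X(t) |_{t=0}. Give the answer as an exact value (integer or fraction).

E[X^4] = M^(4)(0) = 3/2

M_X(t) = 2/(2 - t)
M^(4)(t) = -48/(t^5 - 10*t^4 + 40*t^3 - 80*t^2 + 80*t - 32)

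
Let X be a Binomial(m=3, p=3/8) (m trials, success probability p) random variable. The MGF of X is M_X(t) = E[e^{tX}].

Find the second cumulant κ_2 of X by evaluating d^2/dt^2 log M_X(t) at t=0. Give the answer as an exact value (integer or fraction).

M_X(t) = (3*e^(t)/8 + 5/8)^3
K_X(t) = log M_X(t) = 3*log(3*e^(t)/8 + 5/8)
dK/dt = 9*e^(t)/(3*e^(t) + 5)
d^2K/dt^2 = 45*e^(t)/(9*e^(2*t) + 30*e^(t) + 25)

κ_2 = d^2K/dt^2 |_{t=0} = 45/64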